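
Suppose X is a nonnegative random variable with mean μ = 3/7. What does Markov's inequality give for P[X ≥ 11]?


μ = E[X] = 3/7, a = 11.
Markov: P[X ≥ 11] ≤ μ/a = (3/7)/11 = 3/77.
Numerically: ≈ 0.03896.
(Since a = 11 > μ = 0.42857, the bound 3/77 is < 1 and informative.)

P[X ≥ 11] ≤ 3/77 ≈ 0.03896.


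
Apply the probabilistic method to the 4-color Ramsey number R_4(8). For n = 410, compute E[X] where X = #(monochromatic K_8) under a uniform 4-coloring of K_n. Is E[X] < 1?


E[X] = C(410, 8) · 4^{1 − 28} = 18488798173326195 · 4^{−27} = 18488798173326195/18014398509481984.
As a reduced fraction: E[X] = 18488798173326195/18014398509481984 ≈ 1.0263.
Is E[X] < 1? NO.
Since E[X] ≥ 1, the first-moment bound is inconclusive at n = 410; it does NOT by itself certify R_4(8) > 410.

E[X] = 18488798173326195/18014398509481984 ≈ 1.0263; E[X] ≥ 1; first-moment method inconclusive here.


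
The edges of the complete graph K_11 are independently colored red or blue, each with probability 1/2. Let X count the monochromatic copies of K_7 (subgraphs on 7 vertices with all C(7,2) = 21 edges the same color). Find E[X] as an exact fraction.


Let X = Σ_S X_S over the C(11, 7) = 330 subsets S of size 7, where X_S = 1 if the K_7 on S is monochromatic.
For a fixed S, the K_7 on S has C(7, 2) = 21 edges. P[all 21 edges red] = (1/2)^21, and likewise for blue, so P[monochromatic] = 2·(1/2)^21 = 2^{1 − 21} = 1/1048576.
By linearity: E[X] = C(11, 7) · 2^{1 − 21} = 330 · 1/1048576 = 165/524288.
Numerically: E[X] ≈ 0.000.

E[X] = C(11,7)·2^(1−C(7,2)) = 165/524288 ≈ 0.000.


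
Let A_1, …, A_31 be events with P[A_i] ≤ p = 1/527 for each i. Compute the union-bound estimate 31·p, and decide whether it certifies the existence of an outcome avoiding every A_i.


Union bound: P[∪_{i=1}^{31} A_i] ≤ Σ_i P[A_i] ≤ 31·p = 31·(1/527) = 1/17.
Numerically: 1/17 ≈ 0.0588.
Is 1/17 < 1? YES.
Since P[∪ A_i] ≤ 1/17 < 1, the complement has P[∩ A_i^c] ≥ 1 − 1/17 = 16/17 > 0, so some outcome avoids every A_i.

31·p = 1/17 ≈ 0.0588; existence CERTIFIED by the union bound.


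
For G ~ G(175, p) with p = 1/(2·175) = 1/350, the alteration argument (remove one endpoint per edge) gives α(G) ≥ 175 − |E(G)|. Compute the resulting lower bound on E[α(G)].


E[|E(G)|] = C(175, 2)·p = 15225 · (1/350) = 87/2.
E[α(G)] ≥ n − E[|E(G)|] = 175 − 87/2 = 263/2.
Numerically: ≈ 131.5000.
(This is only a lower bound; the true E[α(G)] may be larger.)

E[α(G)] ≥ 263/2 ≈ 131.5000.


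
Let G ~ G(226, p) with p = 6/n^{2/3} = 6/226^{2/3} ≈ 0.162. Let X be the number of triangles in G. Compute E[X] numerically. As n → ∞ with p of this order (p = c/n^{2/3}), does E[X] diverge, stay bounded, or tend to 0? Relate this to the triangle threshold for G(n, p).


Number of potential triangles: C(226, 3) = 1898400.
Each occurs with probability p³ ≈ (0.162)³ ≈ 4.22899e-03.
By linearity: E[X] = C(226, 3)·p³ ≈ 1898400 · 4.22899e-03 ≈ 8028.319.
Since α = 2/3 < 1, p = c/n^{2/3} ≫ 1/n is above the triangle threshold p ~ 1/n. Asymptotically E[X] ~ (c³/6)·n^{3(1−α)} = (6³/6)·n^{1} → ∞; triangles are abundant w.h.p.

E[X] ≈ 8028.319; in regime p = Θ(1/n^{2/3}) E[X] diverges (above the triangle threshold p ~ 1/n).


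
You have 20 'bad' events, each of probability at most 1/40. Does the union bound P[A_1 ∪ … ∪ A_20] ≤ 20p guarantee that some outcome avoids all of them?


Union bound: P[∪_{i=1}^{20} A_i] ≤ Σ_i P[A_i] ≤ 20·p = 20·(1/40) = 1/2.
Numerically: 1/2 ≈ 0.500000.
Is 1/2 < 1? YES.
Since P[∪ A_i] ≤ 1/2 < 1, the complement has P[∩ A_i^c] ≥ 1 − 1/2 = 1/2 > 0, so some outcome avoids every A_i.

20·p = 1/2 ≈ 0.500000; existence CERTIFIED by the union bound.


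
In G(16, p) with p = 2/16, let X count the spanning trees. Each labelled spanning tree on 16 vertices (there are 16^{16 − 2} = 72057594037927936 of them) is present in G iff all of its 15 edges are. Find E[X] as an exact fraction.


K_16 has 16^{16 − 2} = 72057594037927936 labelled spanning trees.
For each such spanning tree H, let X_H = 1 if all 15 edges of H are present in G. Then P[X_H = 1] = p^{15} = (1/8)^{15} = 1/35184372088832.
Summing the indicators: E[X] = Σ_H E[X_H] = 72057594037927936 · p^{15} = 72057594037927936 · 1/35184372088832 = 2048.
Numerically: E[X] ≈ 2048.

E[X] = 72057594037927936 · (1/8)^{15} = 2048 ≈ 2048.


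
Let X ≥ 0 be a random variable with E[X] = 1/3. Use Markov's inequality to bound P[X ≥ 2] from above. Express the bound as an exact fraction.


μ = E[X] = 1/3, a = 2.
Markov: P[X ≥ 2] ≤ μ/a = (1/3)/2 = 1/6.
Numerically: ≈ 0.1667.
(Since a = 2 > μ = 0.3333, the bound 1/6 is < 1 and informative.)

P[X ≥ 2] ≤ 1/6 ≈ 0.1667.


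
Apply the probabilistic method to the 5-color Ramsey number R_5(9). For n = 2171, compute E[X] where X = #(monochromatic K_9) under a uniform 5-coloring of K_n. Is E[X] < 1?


E[X] = C(2171, 9) · 5^{1 − 36} = 2903784578674959601827205 · 5^{−35} = 2903784578674959601827205/2910383045673370361328125.
As a reduced fraction: E[X] = 580756915734991920365441/582076609134674072265625 ≈ 0.99773.
Is E[X] < 1? YES.
Since E[X] < 1, there exists a 5-coloring of K_{2171} with no monochromatic K_9; hence R_5(9) > 2171.

E[X] = 580756915734991920365441/582076609134674072265625 ≈ 0.99773; E[X] < 1, so R_5(9) > 2171.


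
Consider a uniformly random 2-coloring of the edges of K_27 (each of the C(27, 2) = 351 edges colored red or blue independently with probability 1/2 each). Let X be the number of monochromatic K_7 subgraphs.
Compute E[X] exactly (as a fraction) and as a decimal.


Let X = Σ_S X_S over the C(27, 7) = 888030 subsets S of size 7, where X_S = 1 if the K_7 on S is monochromatic.
For a fixed S, the K_7 on S has C(7, 2) = 21 edges. P[all 21 edges red] = (1/2)^21, and likewise for blue, so P[monochromatic] = 2·(1/2)^21 = 2^{1 − 21} = 1/1048576.
By linearity of expectation: E[X] = C(27, 7) · 2^{1 − 21} = 888030 · 1/1048576 = 444015/524288.
Numerically: E[X] ≈ 0.846891.

E[X] = C(27,7)·2^(1−C(7,2)) = 444015/524288 ≈ 0.846891.


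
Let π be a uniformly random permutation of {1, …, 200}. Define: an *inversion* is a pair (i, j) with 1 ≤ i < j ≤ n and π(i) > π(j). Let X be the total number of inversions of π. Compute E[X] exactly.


Write X = Σ X_I over the C(200, 2) = 19900 pairs i < j, with X_I the indicator of one inversion.
There are 19900 indicators.
For each fixed pair i < j, the values π(i) and π(j) are two distinct elements of {1, …, 200} in uniformly random order; by symmetry P[π(i) > π(j)] = 1/2.
By linearity: E[X] = 19900 · (1/2) = C(200, 2) · (1/2) = 19900/2 = 9950 ≈ 9950.0000.

E[X] = 9950 = 9950.0000.


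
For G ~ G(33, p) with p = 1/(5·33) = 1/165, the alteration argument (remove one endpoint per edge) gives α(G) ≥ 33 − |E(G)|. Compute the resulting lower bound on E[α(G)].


E[|E(G)|] = C(33, 2)·p = 528 · (1/165) = 16/5.
E[α(G)] ≥ n − E[|E(G)|] = 33 − 16/5 = 149/5.
Numerically: ≈ 29.8000.
(This is only a lower bound; the true E[α(G)] may be larger.)

E[α(G)] ≥ 149/5 ≈ 29.8000.


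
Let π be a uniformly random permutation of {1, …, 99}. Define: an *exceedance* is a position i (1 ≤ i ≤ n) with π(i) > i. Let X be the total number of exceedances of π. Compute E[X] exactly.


Write X = Σ_{i=1}^{99} X_i, where X_i = 1_{π(i) > i}.
For each fixed i, π(i) is uniform over {1, …, 99} (marginal of a uniform permutation), so P[π(i) > i] = (n − i)/n. Summing: Σ_{i=1}^{99} (n − i)/n = (0 + 1 + … + 98)/99 = 99(99 − 1)/(2·99) = (99 − 1)/2.
Hence E[X] = Σ_{i=1}^{99} (99 − i)/99 = 49 ≈ 49.000.

E[X] = 49 = 49.000.


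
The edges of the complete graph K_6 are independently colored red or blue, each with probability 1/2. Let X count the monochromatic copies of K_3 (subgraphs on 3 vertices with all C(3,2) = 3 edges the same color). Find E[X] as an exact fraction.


Let X = Σ_S X_S over the C(6, 3) = 20 subsets S of size 3, where X_S = 1 if the K_3 on S is monochromatic.
For a fixed S, the K_3 on S has C(3, 2) = 3 edges. P[all 3 edges red] = (1/2)^3, and likewise for blue, so P[monochromatic] = 2·(1/2)^3 = 2^{1 − 3} = 1/4.
By linearity: E[X] = C(6, 3) · 2^{1 − 3} = 20 · 1/4 = 5.
Numerically: E[X] ≈ 5.000.

E[X] = C(6,3)·2^(1−C(3,2)) = 5 ≈ 5.000.


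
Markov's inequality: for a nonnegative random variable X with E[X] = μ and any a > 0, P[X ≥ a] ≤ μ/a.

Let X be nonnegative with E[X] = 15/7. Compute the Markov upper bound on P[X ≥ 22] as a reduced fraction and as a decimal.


μ = E[X] = 15/7, a = 22.
Markov: P[X ≥ 22] ≤ μ/a = (15/7)/22 = 15/154.
Numerically: ≈ 0.097.
(Since a = 22 > μ = 2.143, the bound 15/154 is < 1 and informative.)

P[X ≥ 22] ≤ 15/154 ≈ 0.097.


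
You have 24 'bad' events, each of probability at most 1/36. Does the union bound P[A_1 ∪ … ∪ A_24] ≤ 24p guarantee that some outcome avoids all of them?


Union bound: P[∪_{i=1}^{24} A_i] ≤ Σ_i P[A_i] ≤ 24·p = 24·(1/36) = 2/3.
Numerically: 2/3 ≈ 0.6666667.
Is 2/3 < 1? YES.
Since P[∪ A_i] ≤ 2/3 < 1, the complement has P[∩ A_i^c] ≥ 1 − 2/3 = 1/3 > 0, so some outcome avoids every A_i.

24·p = 2/3 ≈ 0.6666667; existence CERTIFIED by the union bound.


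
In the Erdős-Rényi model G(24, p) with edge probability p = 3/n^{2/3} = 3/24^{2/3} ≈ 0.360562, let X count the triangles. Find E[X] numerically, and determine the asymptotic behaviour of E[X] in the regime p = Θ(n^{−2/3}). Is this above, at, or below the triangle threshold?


Number of potential triangles: C(24, 3) = 2024.
Each occurs with probability p³ ≈ (0.360562)³ ≈ 4.68750000e-02.
By linearity: E[X] = C(24, 3)·p³ ≈ 2024 · 4.68750000e-02 ≈ 94.875000.
Since α = 2/3 < 1, p = c/n^{2/3} ≫ 1/n is above the triangle threshold p ~ 1/n. Asymptotically E[X] ~ (c³/6)·n^{3(1−α)} = (3³/6)·n^{1} → ∞; triangles are abundant w.h.p.

E[X] ≈ 94.875000; in regime p = Θ(1/n^{2/3}) E[X] diverges (above the triangle threshold p ~ 1/n).


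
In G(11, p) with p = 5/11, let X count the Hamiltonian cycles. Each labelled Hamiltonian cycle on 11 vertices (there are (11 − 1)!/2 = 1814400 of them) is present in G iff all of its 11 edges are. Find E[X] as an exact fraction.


K_11 has (11 − 1)!/2 = 1814400 labelled Hamiltonian cycles.
For each such Hamiltonian cycle H, let X_H = 1 if all 11 edges of H are present in G. Then P[X_H = 1] = p^{11} = (5/11)^{11} = 48828125/285311670611.
By linearity of expectation: E[X] = Σ_H E[X_H] = 1814400 · p^{11} = 1814400 · 48828125/285311670611 = 88593750000000/285311670611.
Numerically: E[X] ≈ 310.52.

E[X] = 1814400 · (5/11)^{11} = 88593750000000/285311670611 ≈ 310.52.


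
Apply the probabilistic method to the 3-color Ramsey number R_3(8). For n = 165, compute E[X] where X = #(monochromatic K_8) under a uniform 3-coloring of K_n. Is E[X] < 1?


E[X] = C(165, 8) · 3^{1 − 28} = 11468588169060 · 3^{−27} = 11468588169060/7625597484987.
As a reduced fraction: E[X] = 141587508260/94143178827 ≈ 1.503959.
Is E[X] < 1? NO.
Since E[X] ≥ 1, the first-moment bound is inconclusive at n = 165; it does NOT by itself certify R_3(8) > 165.

E[X] = 141587508260/94143178827 ≈ 1.503959; E[X] ≥ 1; first-moment method inconclusive here.


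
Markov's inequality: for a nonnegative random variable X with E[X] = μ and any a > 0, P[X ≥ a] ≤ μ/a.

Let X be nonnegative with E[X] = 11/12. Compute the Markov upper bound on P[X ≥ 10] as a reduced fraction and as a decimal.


μ = E[X] = 11/12, a = 10.
Markov: P[X ≥ 10] ≤ μ/a = (11/12)/10 = 11/120.
Numerically: ≈ 0.091667.
(Since a = 10 > μ = 0.916667, the bound 11/120 is < 1 and informative.)

P[X ≥ 10] ≤ 11/120 ≈ 0.091667.


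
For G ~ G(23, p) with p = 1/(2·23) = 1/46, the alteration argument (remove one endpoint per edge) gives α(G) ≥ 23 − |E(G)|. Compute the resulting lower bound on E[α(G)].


E[|E(G)|] = C(23, 2)·p = 253 · (1/46) = 11/2.
E[α(G)] ≥ n − E[|E(G)|] = 23 − 11/2 = 35/2.
Numerically: ≈ 17.500000.
(This is only a lower bound; the true E[α(G)] may be larger.)

E[α(G)] ≥ 35/2 ≈ 17.500000.


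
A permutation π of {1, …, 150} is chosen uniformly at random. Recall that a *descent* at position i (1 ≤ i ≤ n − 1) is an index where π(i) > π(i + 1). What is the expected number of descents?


Write X = Σ X_I over i = 1, …, 149, with X_I the indicator of one descent.
There are 149 indicators.
For each fixed i, the pair (π(i), π(i+1)) is a uniformly random ordered pair of distinct values from {1, …, 150}; by symmetry P[π(i) > π(i+1)] = 1/2.
By linearity: E[X] = 149 · (1/2) = (150 − 1) · (1/2) = 149/2 ≈ 74.50000.

E[X] = 149/2 = 74.50000.


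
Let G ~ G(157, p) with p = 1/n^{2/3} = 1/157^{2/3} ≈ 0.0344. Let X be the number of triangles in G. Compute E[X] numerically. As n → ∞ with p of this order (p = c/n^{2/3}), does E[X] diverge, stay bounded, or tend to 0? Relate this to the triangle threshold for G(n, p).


Number of potential triangles: C(157, 3) = 632710.
Each occurs with probability p³ ≈ (0.0344)³ ≈ 4.05696e-05.
By linearity: E[X] = C(157, 3)·p³ ≈ 632710 · 4.05696e-05 ≈ 25.669.
Since α = 2/3 < 1, p = c/n^{2/3} ≫ 1/n is above the triangle threshold p ~ 1/n. Asymptotically E[X] ~ (c³/6)·n^{3(1−α)} = (1³/6)·n^{1} → ∞; triangles are abundant w.h.p.

E[X] ≈ 25.669; in regime p = Θ(1/n^{2/3}) E[X] diverges (above the triangle threshold p ~ 1/n).


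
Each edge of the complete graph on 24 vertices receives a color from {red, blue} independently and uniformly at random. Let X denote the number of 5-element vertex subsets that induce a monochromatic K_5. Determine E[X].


Let X = Σ_S X_S over the C(24, 5) = 42504 subsets S of size 5, where X_S = 1 if the K_5 on S is monochromatic.
For a fixed S, the K_5 on S has C(5, 2) = 10 edges. P[all 10 edges red] = (1/2)^10, and likewise for blue, so P[monochromatic] = 2·(1/2)^10 = 2^{1 − 10} = 1/512.
Summing: E[X] = C(24, 5) · 2^{1 − 10} = 42504 · 1/512 = 5313/64.
Numerically: E[X] ≈ 83.016.

E[X] = C(24,5)·2^(1−C(5,2)) = 5313/64 ≈ 83.016.


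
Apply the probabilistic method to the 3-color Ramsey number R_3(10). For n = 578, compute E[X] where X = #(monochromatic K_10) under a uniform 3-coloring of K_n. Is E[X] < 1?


E[X] = C(578, 10) · 3^{1 − 45} = 1060514767274403635480 · 3^{−44} = 1060514767274403635480/984770902183611232881.
As a reduced fraction: E[X] = 1060514767274403635480/984770902183611232881 ≈ 1.0769.
Is E[X] < 1? NO.
Since E[X] ≥ 1, the first-moment bound is inconclusive at n = 578; it does NOT by itself certify R_3(10) > 578.

E[X] = 1060514767274403635480/984770902183611232881 ≈ 1.0769; E[X] ≥ 1; first-moment method inconclusive here.


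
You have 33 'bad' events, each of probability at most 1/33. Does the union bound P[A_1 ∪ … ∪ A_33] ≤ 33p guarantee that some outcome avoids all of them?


Union bound: P[∪_{i=1}^{33} A_i] ≤ Σ_i P[A_i] ≤ 33·p = 33·(1/33) = 1.
Numerically: 1 ≈ 1.000.
Is 1 < 1? NO.
Since the bound 1 is ≥ 1, the union bound is uninformative here; it does NOT by itself certify existence.

33·p = 1 ≈ 1.000; existence NOT certified by the union bound.


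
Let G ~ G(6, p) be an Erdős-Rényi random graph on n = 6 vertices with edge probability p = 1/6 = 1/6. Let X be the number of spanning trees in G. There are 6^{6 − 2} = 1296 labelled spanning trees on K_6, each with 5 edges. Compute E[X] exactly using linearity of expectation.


K_6 has 6^{6 − 2} = 1296 labelled spanning trees.
For each such spanning tree H, let X_H = 1 if all 5 edges of H are present in G. Then P[X_H = 1] = p^{5} = (1/6)^{5} = 1/7776.
By linearity: E[X] = Σ_H E[X_H] = 1296 · p^{5} = 1296 · 1/7776 = 1/6.
Numerically: E[X] ≈ 0.16667.

E[X] = 1296 · (1/6)^{5} = 1/6 ≈ 0.16667.


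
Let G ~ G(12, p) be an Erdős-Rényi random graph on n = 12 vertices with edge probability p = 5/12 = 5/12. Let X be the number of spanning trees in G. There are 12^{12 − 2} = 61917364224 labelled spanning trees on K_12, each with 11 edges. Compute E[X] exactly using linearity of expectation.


K_12 has 12^{12 − 2} = 61917364224 labelled spanning trees.
For each such spanning tree H, let X_H = 1 if all 11 edges of H are present in G. Then P[X_H = 1] = p^{11} = (5/12)^{11} = 48828125/743008370688.
Summing the indicators: E[X] = Σ_H E[X_H] = 61917364224 · p^{11} = 61917364224 · 48828125/743008370688 = 48828125/12.
Numerically: E[X] ≈ 4.07e+06.

E[X] = 61917364224 · (5/12)^{11} = 48828125/12 ≈ 4.07e+06.


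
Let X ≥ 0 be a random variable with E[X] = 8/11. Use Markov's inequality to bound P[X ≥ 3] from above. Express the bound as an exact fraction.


μ = E[X] = 8/11, a = 3.
Markov: P[X ≥ 3] ≤ μ/a = (8/11)/3 = 8/33.
Numerically: ≈ 0.24242.
(Since a = 3 > μ = 0.72727, the bound 8/33 is < 1 and informative.)

P[X ≥ 3] ≤ 8/33 ≈ 0.24242.


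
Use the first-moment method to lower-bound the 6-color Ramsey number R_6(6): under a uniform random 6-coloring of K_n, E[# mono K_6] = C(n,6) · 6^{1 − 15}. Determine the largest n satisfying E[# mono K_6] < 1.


We need C(n, 6) · 6^{1 − 15} < 1, i.e. C(n, 6) < 6^{15 − 1} = 78364164096.
Check values of n near the boundary:
  n = 195: C(195, 6) = 70656049360; 70656049360 < 78364164096? YES
  n = 196: C(196, 6) = 72887293024; 72887293024 < 78364164096? YES
  n = 197: C(197, 6) = 75176946208; 75176946208 < 78364164096? YES
  n = 198: C(198, 6) = 77526225777; 77526225777 < 78364164096? YES
  n = 199: C(199, 6) = 79936367511; 79936367511 < 78364164096? NO
  n = 200: C(200, 6) = 82408626300; 82408626300 < 78364164096? NO
The largest n with C(n, 6) < 78364164096 is n = 198 (where E[X] = 25842075259/26121388032 ≈ 0.9893). Hence R_6(6) > 198, i.e. R_6(6) ≥ 199.

Largest n = 198; hence R_6(6) > 198.


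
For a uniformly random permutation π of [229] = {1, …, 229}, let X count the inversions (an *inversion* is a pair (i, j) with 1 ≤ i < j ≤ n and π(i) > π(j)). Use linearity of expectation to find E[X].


Write X = Σ X_I over the C(229, 2) = 26106 pairs i < j, with X_I the indicator of one inversion.
There are 26106 indicators.
For each fixed pair i < j, the values π(i) and π(j) are two distinct elements of {1, …, 229} in uniformly random order; by symmetry P[π(i) > π(j)] = 1/2.
By linearity: E[X] = 26106 · (1/2) = C(229, 2) · (1/2) = 26106/2 = 13053 ≈ 13053.0000.

E[X] = 13053 = 13053.0000.


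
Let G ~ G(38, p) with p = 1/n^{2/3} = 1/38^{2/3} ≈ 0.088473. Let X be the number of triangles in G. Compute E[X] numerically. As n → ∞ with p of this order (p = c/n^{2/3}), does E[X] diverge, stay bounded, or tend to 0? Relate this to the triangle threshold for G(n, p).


Number of potential triangles: C(38, 3) = 8436.
Each occurs with probability p³ ≈ (0.088473)³ ≈ 6.92520776e-04.
By linearity: E[X] = C(38, 3)·p³ ≈ 8436 · 6.92520776e-04 ≈ 5.842105.
Since α = 2/3 < 1, p = c/n^{2/3} ≫ 1/n is above the triangle threshold p ~ 1/n. Asymptotically E[X] ~ (c³/6)·n^{3(1−α)} = (1³/6)·n^{1} → ∞; triangles are abundant w.h.p.

E[X] ≈ 5.842105; in regime p = Θ(1/n^{2/3}) E[X] diverges (above the triangle threshold p ~ 1/n).


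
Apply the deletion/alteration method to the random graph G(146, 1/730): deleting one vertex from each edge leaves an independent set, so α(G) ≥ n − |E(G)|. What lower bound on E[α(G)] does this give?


E[|E(G)|] = C(146, 2)·p = 10585 · (1/730) = 29/2.
E[α(G)] ≥ n − E[|E(G)|] = 146 − 29/2 = 263/2.
Numerically: ≈ 131.500000.
(This is only a lower bound; the true E[α(G)] may be larger.)

E[α(G)] ≥ 263/2 ≈ 131.500000.


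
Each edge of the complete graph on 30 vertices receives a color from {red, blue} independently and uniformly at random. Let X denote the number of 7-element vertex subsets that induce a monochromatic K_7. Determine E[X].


Let X = Σ_S X_S over the C(30, 7) = 2035800 subsets S of size 7, where X_S = 1 if the K_7 on S is monochromatic.
For a fixed S, the K_7 on S has C(7, 2) = 21 edges. P[all 21 edges red] = (1/2)^21, and likewise for blue, so P[monochromatic] = 2·(1/2)^21 = 2^{1 − 21} = 1/1048576.
By linearity: E[X] = C(30, 7) · 2^{1 − 21} = 2035800 · 1/1048576 = 254475/131072.
Numerically: E[X] ≈ 1.941490.

E[X] = C(30,7)·2^(1−C(7,2)) = 254475/131072 ≈ 1.941490.


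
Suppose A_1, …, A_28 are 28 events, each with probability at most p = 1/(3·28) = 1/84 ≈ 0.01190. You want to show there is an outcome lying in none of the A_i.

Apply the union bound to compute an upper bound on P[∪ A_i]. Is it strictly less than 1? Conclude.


Union bound: P[∪_{i=1}^{28} A_i] ≤ Σ_i P[A_i] ≤ 28·p = 28·(1/84) = 1/3.
Numerically: 1/3 ≈ 0.33333.
Is 1/3 < 1? YES.
Since P[∪ A_i] ≤ 1/3 < 1, the complement has P[∩ A_i^c] ≥ 1 − 1/3 = 2/3 > 0, so some outcome avoids every A_i.

28·p = 1/3 ≈ 0.33333; existence CERTIFIED by the union bound.


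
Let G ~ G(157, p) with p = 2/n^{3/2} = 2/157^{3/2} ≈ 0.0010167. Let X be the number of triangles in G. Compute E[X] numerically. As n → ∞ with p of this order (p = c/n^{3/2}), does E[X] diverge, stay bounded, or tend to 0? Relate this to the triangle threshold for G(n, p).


Number of potential triangles: C(157, 3) = 632710.
Each occurs with probability p³ ≈ (0.0010167)³ ≈ 1.0508520e-09.
By linearity: E[X] = C(157, 3)·p³ ≈ 632710 · 1.0508520e-09 ≈ 0.00066.
Since α = 3/2 > 1, p = c/n^{3/2} = o(1/n) is below the triangle threshold p ~ 1/n. Asymptotically E[X] ~ (c³/6)·n^{3(1−α)} = (2³/6)·n^{-1.5} → 0, so by Markov's inequality G has no triangles w.h.p.

E[X] ≈ 0.00066; in regime p = Θ(1/n^{3/2}) E[X] tends to 0 (below the triangle threshold p ~ 1/n).


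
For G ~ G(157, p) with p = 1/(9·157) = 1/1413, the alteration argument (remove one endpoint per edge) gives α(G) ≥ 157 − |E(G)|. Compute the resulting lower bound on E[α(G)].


E[|E(G)|] = C(157, 2)·p = 12246 · (1/1413) = 26/3.
E[α(G)] ≥ n − E[|E(G)|] = 157 − 26/3 = 445/3.
Numerically: ≈ 148.333333.
(This is only a lower bound; the true E[α(G)] may be larger.)

E[α(G)] ≥ 445/3 ≈ 148.333333.


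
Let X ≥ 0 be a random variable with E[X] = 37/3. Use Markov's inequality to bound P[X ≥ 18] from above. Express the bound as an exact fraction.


μ = E[X] = 37/3, a = 18.
Markov: P[X ≥ 18] ≤ μ/a = (37/3)/18 = 37/54.
Numerically: ≈ 0.685.
(Since a = 18 > μ = 12.333, the bound 37/54 is < 1 and informative.)

P[X ≥ 18] ≤ 37/54 ≈ 0.685.


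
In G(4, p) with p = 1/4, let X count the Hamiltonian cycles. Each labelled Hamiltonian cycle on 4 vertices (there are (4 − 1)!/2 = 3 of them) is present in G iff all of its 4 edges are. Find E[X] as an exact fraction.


K_4 has (4 − 1)!/2 = 3 labelled Hamiltonian cycles.
For each such Hamiltonian cycle H, let X_H = 1 if all 4 edges of H are present in G. Then P[X_H = 1] = p^{4} = (1/4)^{4} = 1/256.
By linearity: E[X] = Σ_H E[X_H] = 3 · p^{4} = 3 · 1/256 = 3/256.
Numerically: E[X] ≈ 0.011719.

E[X] = 3 · (1/4)^{4} = 3/256 ≈ 0.011719.


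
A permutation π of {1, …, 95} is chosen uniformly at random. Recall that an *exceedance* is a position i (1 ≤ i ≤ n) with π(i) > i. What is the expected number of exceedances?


Write X = Σ_{i=1}^{95} X_i, where X_i = 1_{π(i) > i}.
For each fixed i, π(i) is uniform over {1, …, 95} (marginal of a uniform permutation), so P[π(i) > i] = (n − i)/n. Summing: Σ_{i=1}^{95} (n − i)/n = (0 + 1 + … + 94)/95 = 95(95 − 1)/(2·95) = (95 − 1)/2.
Hence E[X] = Σ_{i=1}^{95} (95 − i)/95 = 47 ≈ 47.0000.

E[X] = 47 = 47.0000.


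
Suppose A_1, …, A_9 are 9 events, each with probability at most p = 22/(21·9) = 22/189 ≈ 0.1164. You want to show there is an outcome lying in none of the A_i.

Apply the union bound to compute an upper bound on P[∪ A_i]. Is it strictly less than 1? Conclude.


Union bound: P[∪_{i=1}^{9} A_i] ≤ Σ_i P[A_i] ≤ 9·p = 9·(22/189) = 22/21.
Numerically: 22/21 ≈ 1.0476.
Is 22/21 < 1? NO.
Since the bound 22/21 is ≥ 1, the union bound is uninformative here; it does NOT by itself certify existence.

9·p = 22/21 ≈ 1.0476; existence NOT certified by the union bound.


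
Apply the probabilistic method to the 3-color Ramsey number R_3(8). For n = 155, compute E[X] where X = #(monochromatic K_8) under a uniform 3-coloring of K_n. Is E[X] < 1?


E[X] = C(155, 8) · 3^{1 − 28} = 6876747915675 · 3^{−27} = 6876747915675/7625597484987.
As a reduced fraction: E[X] = 2292249305225/2541865828329 ≈ 0.9017979.
Is E[X] < 1? YES.
Since E[X] < 1, there exists a 3-coloring of K_{155} with no monochromatic K_8; hence R_3(8) > 155.

E[X] = 2292249305225/2541865828329 ≈ 0.9017979; E[X] < 1, so R_3(8) > 155.


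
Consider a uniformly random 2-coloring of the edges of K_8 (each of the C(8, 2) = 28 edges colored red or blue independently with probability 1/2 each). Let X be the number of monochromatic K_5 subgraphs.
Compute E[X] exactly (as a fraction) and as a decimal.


Let X = Σ_S X_S over the C(8, 5) = 56 subsets S of size 5, where X_S = 1 if the K_5 on S is monochromatic.
For a fixed S, the K_5 on S has C(5, 2) = 10 edges. P[all 10 edges red] = (1/2)^10, and likewise for blue, so P[monochromatic] = 2·(1/2)^10 = 2^{1 − 10} = 1/512.
Summing: E[X] = C(8, 5) · 2^{1 − 10} = 56 · 1/512 = 7/64.
Numerically: E[X] ≈ 0.1094.

E[X] = C(8,5)·2^(1−C(5,2)) = 7/64 ≈ 0.1094.


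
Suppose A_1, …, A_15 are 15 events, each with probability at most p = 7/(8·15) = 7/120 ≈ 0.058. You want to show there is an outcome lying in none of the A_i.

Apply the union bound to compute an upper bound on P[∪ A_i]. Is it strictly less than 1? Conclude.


Union bound: P[∪_{i=1}^{15} A_i] ≤ Σ_i P[A_i] ≤ 15·p = 15·(7/120) = 7/8.
Numerically: 7/8 ≈ 0.875.
Is 7/8 < 1? YES.
Since P[∪ A_i] ≤ 7/8 < 1, the complement has P[∩ A_i^c] ≥ 1 − 7/8 = 1/8 > 0, so some outcome avoids every A_i.

15·p = 7/8 ≈ 0.875; existence CERTIFIED by the union bound.


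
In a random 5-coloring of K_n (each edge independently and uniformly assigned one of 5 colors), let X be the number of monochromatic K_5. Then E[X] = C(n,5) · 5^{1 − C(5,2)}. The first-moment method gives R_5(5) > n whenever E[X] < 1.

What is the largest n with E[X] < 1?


We need C(n, 5) · 5^{1 − 10} < 1, i.e. C(n, 5) < 5^{10 − 1} = 1953125.
Check values of n near the boundary:
  n = 43: C(43, 5) = 962598; 962598 < 1953125? YES
  n = 44: C(44, 5) = 1086008; 1086008 < 1953125? YES
  n = 45: C(45, 5) = 1221759; 1221759 < 1953125? YES
  n = 46: C(46, 5) = 1370754; 1370754 < 1953125? YES
  n = 47: C(47, 5) = 1533939; 1533939 < 1953125? YES
  n = 48: C(48, 5) = 1712304; 1712304 < 1953125? YES
  n = 49: C(49, 5) = 1906884; 1906884 < 1953125? YES
  n = 50: C(50, 5) = 2118760; 2118760 < 1953125? NO
  n = 51: C(51, 5) = 2349060; 2349060 < 1953125? NO
The largest n with C(n, 5) < 1953125 is n = 49 (where E[X] = 1906884/1953125 ≈ 0.9763246). Hence R_5(5) > 49, i.e. R_5(5) ≥ 50.

Largest n = 49; hence R_5(5) > 49.


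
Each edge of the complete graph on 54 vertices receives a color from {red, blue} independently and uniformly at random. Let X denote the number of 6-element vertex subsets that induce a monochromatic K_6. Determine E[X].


Let X = Σ_S X_S over the C(54, 6) = 25827165 subsets S of size 6, where X_S = 1 if the K_6 on S is monochromatic.
For a fixed S, the K_6 on S has C(6, 2) = 15 edges. P[all 15 edges red] = (1/2)^15, and likewise for blue, so P[monochromatic] = 2·(1/2)^15 = 2^{1 − 15} = 1/16384.
By linearity of expectation: E[X] = C(54, 6) · 2^{1 − 15} = 25827165 · 1/16384 = 25827165/16384.
Numerically: E[X] ≈ 1576.365051.

E[X] = C(54,6)·2^(1−C(6,2)) = 25827165/16384 ≈ 1576.365051.


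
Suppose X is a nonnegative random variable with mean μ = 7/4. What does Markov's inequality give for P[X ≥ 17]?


μ = E[X] = 7/4, a = 17.
Markov: P[X ≥ 17] ≤ μ/a = (7/4)/17 = 7/68.
Numerically: ≈ 0.1029.
(Since a = 17 > μ = 1.7500, the bound 7/68 is < 1 and informative.)

P[X ≥ 17] ≤ 7/68 ≈ 0.1029.


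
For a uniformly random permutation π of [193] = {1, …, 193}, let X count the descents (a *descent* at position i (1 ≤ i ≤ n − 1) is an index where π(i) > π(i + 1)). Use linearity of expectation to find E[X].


Write X = Σ X_I over i = 1, …, 192, with X_I the indicator of one descent.
There are 192 indicators.
For each fixed i, the pair (π(i), π(i+1)) is a uniformly random ordered pair of distinct values from {1, …, 193}; by symmetry P[π(i) > π(i+1)] = 1/2.
By linearity: E[X] = 192 · (1/2) = (193 − 1) · (1/2) = 96 ≈ 96.0000.

E[X] = 96 = 96.0000.


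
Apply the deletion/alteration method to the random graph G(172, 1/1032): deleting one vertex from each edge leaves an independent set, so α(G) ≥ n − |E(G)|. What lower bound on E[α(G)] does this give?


E[|E(G)|] = C(172, 2)·p = 14706 · (1/1032) = 57/4.
E[α(G)] ≥ n − E[|E(G)|] = 172 − 57/4 = 631/4.
Numerically: ≈ 157.75000.
(This is only a lower bound; the true E[α(G)] may be larger.)

E[α(G)] ≥ 631/4 ≈ 157.75000.


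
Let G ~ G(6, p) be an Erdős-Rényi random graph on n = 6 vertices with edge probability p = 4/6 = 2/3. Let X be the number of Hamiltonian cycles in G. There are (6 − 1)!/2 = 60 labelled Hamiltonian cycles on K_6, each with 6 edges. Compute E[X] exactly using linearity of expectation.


K_6 has (6 − 1)!/2 = 60 labelled Hamiltonian cycles.
For each such Hamiltonian cycle H, let X_H = 1 if all 6 edges of H are present in G. Then P[X_H = 1] = p^{6} = (2/3)^{6} = 64/729.
By linearity: E[X] = Σ_H E[X_H] = 60 · p^{6} = 60 · 64/729 = 1280/243.
Numerically: E[X] ≈ 5.2675.

E[X] = 60 · (2/3)^{6} = 1280/243 ≈ 5.2675.


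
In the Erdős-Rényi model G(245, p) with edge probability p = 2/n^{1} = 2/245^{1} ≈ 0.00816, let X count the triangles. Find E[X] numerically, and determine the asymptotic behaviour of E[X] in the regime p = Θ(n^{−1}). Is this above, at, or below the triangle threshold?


Number of potential triangles: C(245, 3) = 2421090.
Each occurs with probability p³ ≈ (0.00816)³ ≈ 5.43991e-07.
By linearity: E[X] = C(245, 3)·p³ ≈ 2421090 · 5.43991e-07 ≈ 1.317.
Here α = 1, so p = 2/n is exactly at the triangle threshold p ~ 1/n. Asymptotically E[X] → c³/6 = 2³/6 = 4/3 ≈ 1.333, a bounded constant. In this regime the triangle count is asymptotically Poisson(c³/6).

E[X] ≈ 1.317; in regime p = Θ(1/n^{1}) E[X] stays bounded (at the triangle threshold p ~ 1/n).


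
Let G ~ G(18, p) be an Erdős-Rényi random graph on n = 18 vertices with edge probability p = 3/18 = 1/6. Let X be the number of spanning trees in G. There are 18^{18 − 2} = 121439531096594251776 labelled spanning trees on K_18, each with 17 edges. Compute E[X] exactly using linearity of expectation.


K_18 has 18^{18 − 2} = 121439531096594251776 labelled spanning trees.
For each such spanning tree H, let X_H = 1 if all 17 edges of H are present in G. Then P[X_H = 1] = p^{17} = (1/6)^{17} = 1/16926659444736.
Summing the indicators: E[X] = Σ_H E[X_H] = 121439531096594251776 · p^{17} = 121439531096594251776 · 1/16926659444736 = 14348907/2.
Numerically: E[X] ≈ 7.17445e+06.

E[X] = 121439531096594251776 · (1/6)^{17} = 14348907/2 ≈ 7.17445e+06.


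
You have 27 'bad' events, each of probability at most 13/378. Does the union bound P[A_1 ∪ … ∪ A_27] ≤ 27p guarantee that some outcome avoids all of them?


Union bound: P[∪_{i=1}^{27} A_i] ≤ Σ_i P[A_i] ≤ 27·p = 27·(13/378) = 13/14.
Numerically: 13/14 ≈ 0.9286.
Is 13/14 < 1? YES.
Since P[∪ A_i] ≤ 13/14 < 1, the complement has P[∩ A_i^c] ≥ 1 − 13/14 = 1/14 > 0, so some outcome avoids every A_i.

27·p = 13/14 ≈ 0.9286; existence CERTIFIED by the union bound.


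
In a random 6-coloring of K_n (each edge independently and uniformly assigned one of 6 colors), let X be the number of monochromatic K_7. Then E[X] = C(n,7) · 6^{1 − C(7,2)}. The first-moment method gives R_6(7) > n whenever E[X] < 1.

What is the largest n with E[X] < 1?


We need C(n, 7) · 6^{1 − 21} < 1, i.e. C(n, 7) < 6^{21 − 1} = 3656158440062976.
Check values of n near the boundary:
  n = 565: C(565, 7) = 3513212521235560; 3513212521235560 < 3656158440062976? YES
  n = 566: C(566, 7) = 3557206237959440; 3557206237959440 < 3656158440062976? YES
  n = 567: C(567, 7) = 3601671315933933; 3601671315933933 < 3656158440062976? YES
  n = 568: C(568, 7) = 3646611956239704; 3646611956239704 < 3656158440062976? YES
  n = 569: C(569, 7) = 3692032389858348; 3692032389858348 < 3656158440062976? NO
The largest n with C(n, 7) < 3656158440062976 is n = 568 (where E[X] = 16882462760369/16926659444736 ≈ 0.9974). Hence R_6(7) > 568, i.e. R_6(7) ≥ 569.

Largest n = 568; hence R_6(7) > 568.


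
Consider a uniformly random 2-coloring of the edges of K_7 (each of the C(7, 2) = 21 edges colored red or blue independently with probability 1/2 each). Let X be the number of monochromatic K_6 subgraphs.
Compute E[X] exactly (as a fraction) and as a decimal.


Let X = Σ_S X_S over the C(7, 6) = 7 subsets S of size 6, where X_S = 1 if the K_6 on S is monochromatic.
For a fixed S, the K_6 on S has C(6, 2) = 15 edges. P[all 15 edges red] = (1/2)^15, and likewise for blue, so P[monochromatic] = 2·(1/2)^15 = 2^{1 − 15} = 1/16384.
By linearity of expectation: E[X] = C(7, 6) · 2^{1 − 15} = 7 · 1/16384 = 7/16384.
Numerically: E[X] ≈ 0.000.

E[X] = C(7,6)·2^(1−C(6,2)) = 7/16384 ≈ 0.000.


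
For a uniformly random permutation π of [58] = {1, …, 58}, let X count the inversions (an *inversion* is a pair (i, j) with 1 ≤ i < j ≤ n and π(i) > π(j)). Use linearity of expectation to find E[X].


Write X = Σ X_I over the C(58, 2) = 1653 pairs i < j, with X_I the indicator of one inversion.
There are 1653 indicators.
For each fixed pair i < j, the values π(i) and π(j) are two distinct elements of {1, …, 58} in uniformly random order; by symmetry P[π(i) > π(j)] = 1/2.
By linearity: E[X] = 1653 · (1/2) = C(58, 2) · (1/2) = 1653/2 = 1653/2 ≈ 826.500000.

E[X] = 1653/2 = 826.500000.


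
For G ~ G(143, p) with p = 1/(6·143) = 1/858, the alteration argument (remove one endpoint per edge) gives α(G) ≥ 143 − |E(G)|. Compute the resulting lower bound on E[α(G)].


E[|E(G)|] = C(143, 2)·p = 10153 · (1/858) = 71/6.
E[α(G)] ≥ n − E[|E(G)|] = 143 − 71/6 = 787/6.
Numerically: ≈ 131.1667.
(This is only a lower bound; the true E[α(G)] may be larger.)

E[α(G)] ≥ 787/6 ≈ 131.1667.


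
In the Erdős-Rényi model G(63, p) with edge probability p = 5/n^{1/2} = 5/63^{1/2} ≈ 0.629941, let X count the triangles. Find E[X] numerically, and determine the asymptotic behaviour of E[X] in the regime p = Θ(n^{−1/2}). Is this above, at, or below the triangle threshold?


Number of potential triangles: C(63, 3) = 39711.
Each occurs with probability p³ ≈ (0.629941)³ ≈ 2.49976503e-01.
By linearity: E[X] = C(63, 3)·p³ ≈ 39711 · 2.49976503e-01 ≈ 9926.816923.
Since α = 1/2 < 1, p = c/n^{1/2} ≫ 1/n is above the triangle threshold p ~ 1/n. Asymptotically E[X] ~ (c³/6)·n^{3(1−α)} = (5³/6)·n^{1.5} → ∞; triangles are abundant w.h.p.

E[X] ≈ 9926.816923; in regime p = Θ(1/n^{1/2}) E[X] diverges (above the triangle threshold p ~ 1/n).


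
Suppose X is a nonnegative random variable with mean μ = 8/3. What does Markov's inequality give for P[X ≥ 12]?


μ = E[X] = 8/3, a = 12.
Markov: P[X ≥ 12] ≤ μ/a = (8/3)/12 = 2/9.
Numerically: ≈ 0.22222.
(Since a = 12 > μ = 2.66667, the bound 2/9 is < 1 and informative.)

P[X ≥ 12] ≤ 2/9 ≈ 0.22222.


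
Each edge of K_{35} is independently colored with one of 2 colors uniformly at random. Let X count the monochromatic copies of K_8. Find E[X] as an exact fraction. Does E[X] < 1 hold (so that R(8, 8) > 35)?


E[X] = C(35, 8) · 2^{1 − 28} = 23535820 · 2^{−27} = 23535820/134217728.
As a reduced fraction: E[X] = 5883955/33554432 ≈ 0.175356.
Is E[X] < 1? YES.
Since E[X] < 1, there exists a 2-coloring of K_{35} with no monochromatic K_8; hence R(8, 8) > 35.

E[X] = 5883955/33554432 ≈ 0.175356; E[X] < 1, so R(8, 8) > 35.


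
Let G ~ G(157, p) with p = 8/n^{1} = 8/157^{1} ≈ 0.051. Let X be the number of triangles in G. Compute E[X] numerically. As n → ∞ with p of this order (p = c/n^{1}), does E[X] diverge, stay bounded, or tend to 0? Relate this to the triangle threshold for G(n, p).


Number of potential triangles: C(157, 3) = 632710.
Each occurs with probability p³ ≈ (0.051)³ ≈ 1.32303e-04.
By linearity: E[X] = C(157, 3)·p³ ≈ 632710 · 1.32303e-04 ≈ 83.710.
Here α = 1, so p = 8/n is exactly at the triangle threshold p ~ 1/n. Asymptotically E[X] → c³/6 = 8³/6 = 256/3 ≈ 85.333, a bounded constant. In this regime the triangle count is asymptotically Poisson(c³/6).

E[X] ≈ 83.710; in regime p = Θ(1/n^{1}) E[X] stays bounded (at the triangle threshold p ~ 1/n).


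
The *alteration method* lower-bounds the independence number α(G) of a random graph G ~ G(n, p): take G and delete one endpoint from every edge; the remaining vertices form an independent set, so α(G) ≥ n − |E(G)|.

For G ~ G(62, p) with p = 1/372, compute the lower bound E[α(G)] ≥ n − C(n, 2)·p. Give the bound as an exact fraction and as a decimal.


E[|E(G)|] = C(62, 2)·p = 1891 · (1/372) = 61/12.
E[α(G)] ≥ n − E[|E(G)|] = 62 − 61/12 = 683/12.
Numerically: ≈ 56.917.
(This is only a lower bound; the true E[α(G)] may be larger.)

E[α(G)] ≥ 683/12 ≈ 56.917.


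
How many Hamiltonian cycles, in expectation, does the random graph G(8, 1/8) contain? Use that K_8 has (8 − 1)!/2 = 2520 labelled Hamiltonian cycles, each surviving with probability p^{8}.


K_8 has (8 − 1)!/2 = 2520 labelled Hamiltonian cycles.
For each such Hamiltonian cycle H, let X_H = 1 if all 8 edges of H are present in G. Then P[X_H = 1] = p^{8} = (1/8)^{8} = 1/16777216.
By linearity of expectation: E[X] = Σ_H E[X_H] = 2520 · p^{8} = 2520 · 1/16777216 = 315/2097152.
Numerically: E[X] ≈ 0.0001502.

E[X] = 2520 · (1/8)^{8} = 315/2097152 ≈ 0.0001502.


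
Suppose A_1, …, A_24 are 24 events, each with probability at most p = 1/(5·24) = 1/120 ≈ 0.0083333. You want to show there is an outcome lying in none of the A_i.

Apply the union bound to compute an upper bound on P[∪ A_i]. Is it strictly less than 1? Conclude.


Union bound: P[∪_{i=1}^{24} A_i] ≤ Σ_i P[A_i] ≤ 24·p = 24·(1/120) = 1/5.
Numerically: 1/5 ≈ 0.2000000.
Is 1/5 < 1? YES.
Since P[∪ A_i] ≤ 1/5 < 1, the complement has P[∩ A_i^c] ≥ 1 − 1/5 = 4/5 > 0, so some outcome avoids every A_i.

24·p = 1/5 ≈ 0.2000000; existence CERTIFIED by the union bound.


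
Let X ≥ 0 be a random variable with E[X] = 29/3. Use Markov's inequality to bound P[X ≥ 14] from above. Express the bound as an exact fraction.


μ = E[X] = 29/3, a = 14.
Markov: P[X ≥ 14] ≤ μ/a = (29/3)/14 = 29/42.
Numerically: ≈ 0.6905.
(Since a = 14 > μ = 9.6667, the bound 29/42 is < 1 and informative.)

P[X ≥ 14] ≤ 29/42 ≈ 0.6905.


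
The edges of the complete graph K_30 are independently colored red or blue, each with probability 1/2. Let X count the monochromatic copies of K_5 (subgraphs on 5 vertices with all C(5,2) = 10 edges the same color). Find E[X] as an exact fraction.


Let X = Σ_S X_S over the C(30, 5) = 142506 subsets S of size 5, where X_S = 1 if the K_5 on S is monochromatic.
For a fixed S, the K_5 on S has C(5, 2) = 10 edges. P[all 10 edges red] = (1/2)^10, and likewise for blue, so P[monochromatic] = 2·(1/2)^10 = 2^{1 − 10} = 1/512.
Summing: E[X] = C(30, 5) · 2^{1 − 10} = 142506 · 1/512 = 71253/256.
Numerically: E[X] ≈ 278.33203.

E[X] = C(30,5)·2^(1−C(5,2)) = 71253/256 ≈ 278.33203.


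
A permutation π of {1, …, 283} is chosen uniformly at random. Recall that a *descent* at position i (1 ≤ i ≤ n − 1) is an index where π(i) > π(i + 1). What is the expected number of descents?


Write X = Σ X_I over i = 1, …, 282, with X_I the indicator of one descent.
There are 282 indicators.
For each fixed i, the pair (π(i), π(i+1)) is a uniformly random ordered pair of distinct values from {1, …, 283}; by symmetry P[π(i) > π(i+1)] = 1/2.
By linearity: E[X] = 282 · (1/2) = (283 − 1) · (1/2) = 141 ≈ 141.000.

E[X] = 141 = 141.000.
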